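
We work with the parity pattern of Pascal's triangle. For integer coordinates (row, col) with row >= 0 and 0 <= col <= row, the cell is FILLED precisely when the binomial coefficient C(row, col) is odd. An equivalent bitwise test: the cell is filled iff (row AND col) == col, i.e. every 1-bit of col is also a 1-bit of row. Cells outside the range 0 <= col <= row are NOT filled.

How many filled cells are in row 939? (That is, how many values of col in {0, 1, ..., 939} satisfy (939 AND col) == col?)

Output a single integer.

Answer: 128

Derivation:
939 in binary = 1110101011
popcount(939) = number of 1-bits in 1110101011 = 7
A col c satisfies (939 AND c) == c iff every set bit of c is also set in 939; each of the 7 set bits of 939 can independently be on or off in c.
count = 2^7 = 128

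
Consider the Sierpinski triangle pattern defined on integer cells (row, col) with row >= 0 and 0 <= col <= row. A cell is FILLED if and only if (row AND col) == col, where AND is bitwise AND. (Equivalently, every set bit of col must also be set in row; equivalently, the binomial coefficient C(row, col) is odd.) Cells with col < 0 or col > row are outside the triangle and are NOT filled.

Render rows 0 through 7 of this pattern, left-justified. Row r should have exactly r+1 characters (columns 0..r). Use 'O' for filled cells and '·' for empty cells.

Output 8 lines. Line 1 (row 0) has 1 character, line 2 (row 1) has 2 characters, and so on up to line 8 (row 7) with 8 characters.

Answer: O
OO
O·O
OOOO
O···O
OO··OO
O·O·O·O
OOOOOOOO

Derivation:
r0=0: O
r1=1: OO
r2=10: O·O
r3=11: OOOO
r4=100: O···O
r5=101: OO··OO
r6=110: O·O·O·O
r7=111: OOOOOOOO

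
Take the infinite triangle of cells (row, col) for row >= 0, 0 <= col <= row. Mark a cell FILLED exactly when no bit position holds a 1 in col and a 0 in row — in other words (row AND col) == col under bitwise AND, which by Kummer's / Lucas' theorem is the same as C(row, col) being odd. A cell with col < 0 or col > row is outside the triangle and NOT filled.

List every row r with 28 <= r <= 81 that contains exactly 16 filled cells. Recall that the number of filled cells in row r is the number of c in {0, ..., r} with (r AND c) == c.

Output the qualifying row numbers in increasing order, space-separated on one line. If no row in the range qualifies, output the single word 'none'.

Row r has 2^popcount(r) filled cells, so we need popcount(r) = log2(16) = 4.
Scan r = 28..81 and keep those with exactly 4 one-bits:
r=28=11100 popcount=3 -> skip
r=29=11101 popcount=4 -> KEEP
r=30=11110 popcount=4 -> KEEP
r=31=11111 popcount=5 -> skip
r=32=100000 popcount=1 -> skip
r=33=100001 popcount=2 -> skip
r=34=100010 popcount=2 -> skip
r=35=100011 popcount=3 -> skip
r=36=100100 popcount=2 -> skip
r=37=100101 popcount=3 -> skip
r=38=100110 popcount=3 -> skip
r=39=100111 popcount=4 -> KEEP
r=40=101000 popcount=2 -> skip
r=41=101001 popcount=3 -> skip
r=42=101010 popcount=3 -> skip
r=43=101011 popcount=4 -> KEEP
r=44=101100 popcount=3 -> skip
r=45=101101 popcount=4 -> KEEP
r=46=101110 popcount=4 -> KEEP
r=47=101111 popcount=5 -> skip
r=48=110000 popcount=2 -> skip
r=49=110001 popcount=3 -> skip
r=50=110010 popcount=3 -> skip
r=51=110011 popcount=4 -> KEEP
r=52=110100 popcount=3 -> skip
r=53=110101 popcount=4 -> KEEP
r=54=110110 popcount=4 -> KEEP
r=55=110111 popcount=5 -> skip
r=56=111000 popcount=3 -> skip
r=57=111001 popcount=4 -> KEEP
r=58=111010 popcount=4 -> KEEP
r=59=111011 popcount=5 -> skip
r=60=111100 popcount=4 -> KEEP
r=61=111101 popcount=5 -> skip
r=62=111110 popcount=5 -> skip
r=63=111111 popcount=6 -> skip
r=64=1000000 popcount=1 -> skip
r=65=1000001 popcount=2 -> skip
r=66=1000010 popcount=2 -> skip
r=67=1000011 popcount=3 -> skip
r=68=1000100 popcount=2 -> skip
r=69=1000101 popcount=3 -> skip
r=70=1000110 popcount=3 -> skip
r=71=1000111 popcount=4 -> KEEP
r=72=1001000 popcount=2 -> skip
r=73=1001001 popcount=3 -> skip
r=74=1001010 popcount=3 -> skip
r=75=1001011 popcount=4 -> KEEP
r=76=1001100 popcount=3 -> skip
r=77=1001101 popcount=4 -> KEEP
r=78=1001110 popcount=4 -> KEEP
r=79=1001111 popcount=5 -> skip
r=80=1010000 popcount=2 -> skip
r=81=1010001 popcount=3 -> skip
Kept rows: 29 30 39 43 45 46 51 53 54 57 58 60 71 75 77 78

Answer: 29 30 39 43 45 46 51 53 54 57 58 60 71 75 77 78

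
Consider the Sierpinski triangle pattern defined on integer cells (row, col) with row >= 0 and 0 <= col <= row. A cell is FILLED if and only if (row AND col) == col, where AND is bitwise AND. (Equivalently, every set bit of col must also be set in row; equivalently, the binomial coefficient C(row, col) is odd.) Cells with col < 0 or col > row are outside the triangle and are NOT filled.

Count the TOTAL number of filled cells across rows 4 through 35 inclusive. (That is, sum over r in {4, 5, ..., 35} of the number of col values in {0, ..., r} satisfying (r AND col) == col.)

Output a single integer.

Answer: 252

Derivation:
r4=100 pc1: +2 =2
r5=101 pc2: +4 =6
r6=110 pc2: +4 =10
r7=111 pc3: +8 =18
r8=1000 pc1: +2 =20
r9=1001 pc2: +4 =24
r10=1010 pc2: +4 =28
r11=1011 pc3: +8 =36
r12=1100 pc2: +4 =40
r13=1101 pc3: +8 =48
r14=1110 pc3: +8 =56
r15=1111 pc4: +16 =72
r16=10000 pc1: +2 =74
r17=10001 pc2: +4 =78
r18=10010 pc2: +4 =82
r19=10011 pc3: +8 =90
r20=10100 pc2: +4 =94
r21=10101 pc3: +8 =102
r22=10110 pc3: +8 =110
r23=10111 pc4: +16 =126
r24=11000 pc2: +4 =130
r25=11001 pc3: +8 =138
r26=11010 pc3: +8 =146
r27=11011 pc4: +16 =162
r28=11100 pc3: +8 =170
r29=11101 pc4: +16 =186
r30=11110 pc4: +16 =202
r31=11111 pc5: +32 =234
r32=100000 pc1: +2 =236
r33=100001 pc2: +4 =240
r34=100010 pc2: +4 =244
r35=100011 pc3: +8 =252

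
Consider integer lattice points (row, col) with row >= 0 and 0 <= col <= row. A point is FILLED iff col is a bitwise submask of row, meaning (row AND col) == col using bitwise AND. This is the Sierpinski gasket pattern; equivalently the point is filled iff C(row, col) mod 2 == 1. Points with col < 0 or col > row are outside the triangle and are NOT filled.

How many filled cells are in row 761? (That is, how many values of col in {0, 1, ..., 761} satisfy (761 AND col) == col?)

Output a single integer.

Answer: 128

Derivation:
761 in binary = 1011111001
popcount(761) = number of 1-bits in 1011111001 = 7
A col c satisfies (761 AND c) == c iff every set bit of c is also set in 761; each of the 7 set bits of 761 can independently be on or off in c.
count = 2^7 = 128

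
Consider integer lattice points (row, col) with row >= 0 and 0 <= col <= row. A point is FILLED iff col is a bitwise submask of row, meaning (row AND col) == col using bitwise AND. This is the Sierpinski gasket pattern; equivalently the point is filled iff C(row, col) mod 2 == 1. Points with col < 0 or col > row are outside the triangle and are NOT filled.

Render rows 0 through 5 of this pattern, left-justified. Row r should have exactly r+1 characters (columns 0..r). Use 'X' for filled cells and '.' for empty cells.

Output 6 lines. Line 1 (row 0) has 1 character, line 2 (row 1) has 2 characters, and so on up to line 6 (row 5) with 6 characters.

r0=0: X
r1=1: XX
r2=10: X.X
r3=11: XXXX
r4=100: X...X
r5=101: XX..XX

Answer: X
XX
X.X
XXXX
X...X
XX..XX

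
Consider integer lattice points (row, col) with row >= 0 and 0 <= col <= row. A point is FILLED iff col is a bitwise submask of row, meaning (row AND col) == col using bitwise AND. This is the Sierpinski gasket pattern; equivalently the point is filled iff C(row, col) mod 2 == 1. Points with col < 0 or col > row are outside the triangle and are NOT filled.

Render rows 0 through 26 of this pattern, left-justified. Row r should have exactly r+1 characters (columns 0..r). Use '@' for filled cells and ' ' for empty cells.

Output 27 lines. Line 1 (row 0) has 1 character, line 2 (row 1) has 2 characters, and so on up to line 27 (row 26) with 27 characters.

r0=0: @
r1=1: @@
r2=10: @ @
r3=11: @@@@
r4=100: @   @
r5=101: @@  @@
r6=110: @ @ @ @
r7=111: @@@@@@@@
r8=1000: @       @
r9=1001: @@      @@
r10=1010: @ @     @ @
r11=1011: @@@@    @@@@
r12=1100: @   @   @   @
r13=1101: @@  @@  @@  @@
r14=1110: @ @ @ @ @ @ @ @
r15=1111: @@@@@@@@@@@@@@@@
r16=10000: @               @
r17=10001: @@              @@
r18=10010: @ @             @ @
r19=10011: @@@@            @@@@
r20=10100: @   @           @   @
r21=10101: @@  @@          @@  @@
r22=10110: @ @ @ @         @ @ @ @
r23=10111: @@@@@@@@        @@@@@@@@
r24=11000: @       @       @       @
r25=11001: @@      @@      @@      @@
r26=11010: @ @     @ @     @ @     @ @

Answer: @
@@
@ @
@@@@
@   @
@@  @@
@ @ @ @
@@@@@@@@
@       @
@@      @@
@ @     @ @
@@@@    @@@@
@   @   @   @
@@  @@  @@  @@
@ @ @ @ @ @ @ @
@@@@@@@@@@@@@@@@
@               @
@@              @@
@ @             @ @
@@@@            @@@@
@   @           @   @
@@  @@          @@  @@
@ @ @ @         @ @ @ @
@@@@@@@@        @@@@@@@@
@       @       @       @
@@      @@      @@      @@
@ @     @ @     @ @     @ @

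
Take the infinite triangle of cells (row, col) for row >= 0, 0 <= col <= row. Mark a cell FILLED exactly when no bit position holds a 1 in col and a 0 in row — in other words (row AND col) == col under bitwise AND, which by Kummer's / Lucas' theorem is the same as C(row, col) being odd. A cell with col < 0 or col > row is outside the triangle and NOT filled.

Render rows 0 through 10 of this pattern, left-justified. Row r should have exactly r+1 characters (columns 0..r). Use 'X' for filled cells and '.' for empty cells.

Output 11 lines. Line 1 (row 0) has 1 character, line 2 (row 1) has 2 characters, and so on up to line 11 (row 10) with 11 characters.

Answer: X
XX
X.X
XXXX
X...X
XX..XX
X.X.X.X
XXXXXXXX
X.......X
XX......XX
X.X.....X.X

Derivation:
r0=0: X
r1=1: XX
r2=10: X.X
r3=11: XXXX
r4=100: X...X
r5=101: XX..XX
r6=110: X.X.X.X
r7=111: XXXXXXXX
r8=1000: X.......X
r9=1001: XX......XX
r10=1010: X.X.....X.X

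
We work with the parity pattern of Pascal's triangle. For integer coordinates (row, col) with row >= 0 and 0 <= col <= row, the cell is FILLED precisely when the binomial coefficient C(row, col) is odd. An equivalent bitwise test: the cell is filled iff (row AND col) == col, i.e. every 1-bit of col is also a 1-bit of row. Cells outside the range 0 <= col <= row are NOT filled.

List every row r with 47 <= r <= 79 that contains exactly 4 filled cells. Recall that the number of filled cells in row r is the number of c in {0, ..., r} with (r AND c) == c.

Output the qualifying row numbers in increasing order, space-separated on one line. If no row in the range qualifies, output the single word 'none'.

Row r has 2^popcount(r) filled cells, so we need popcount(r) = log2(4) = 2.
Scan r = 47..79 and keep those with exactly 2 one-bits:
r=47=101111 popcount=5 -> skip
r=48=110000 popcount=2 -> KEEP
r=49=110001 popcount=3 -> skip
r=50=110010 popcount=3 -> skip
r=51=110011 popcount=4 -> skip
r=52=110100 popcount=3 -> skip
r=53=110101 popcount=4 -> skip
r=54=110110 popcount=4 -> skip
r=55=110111 popcount=5 -> skip
r=56=111000 popcount=3 -> skip
r=57=111001 popcount=4 -> skip
r=58=111010 popcount=4 -> skip
r=59=111011 popcount=5 -> skip
r=60=111100 popcount=4 -> skip
r=61=111101 popcount=5 -> skip
r=62=111110 popcount=5 -> skip
r=63=111111 popcount=6 -> skip
r=64=1000000 popcount=1 -> skip
r=65=1000001 popcount=2 -> KEEP
r=66=1000010 popcount=2 -> KEEP
r=67=1000011 popcount=3 -> skip
r=68=1000100 popcount=2 -> KEEP
r=69=1000101 popcount=3 -> skip
r=70=1000110 popcount=3 -> skip
r=71=1000111 popcount=4 -> skip
r=72=1001000 popcount=2 -> KEEP
r=73=1001001 popcount=3 -> skip
r=74=1001010 popcount=3 -> skip
r=75=1001011 popcount=4 -> skip
r=76=1001100 popcount=3 -> skip
r=77=1001101 popcount=4 -> skip
r=78=1001110 popcount=4 -> skip
r=79=1001111 popcount=5 -> skip
Kept rows: 48 65 66 68 72

Answer: 48 65 66 68 72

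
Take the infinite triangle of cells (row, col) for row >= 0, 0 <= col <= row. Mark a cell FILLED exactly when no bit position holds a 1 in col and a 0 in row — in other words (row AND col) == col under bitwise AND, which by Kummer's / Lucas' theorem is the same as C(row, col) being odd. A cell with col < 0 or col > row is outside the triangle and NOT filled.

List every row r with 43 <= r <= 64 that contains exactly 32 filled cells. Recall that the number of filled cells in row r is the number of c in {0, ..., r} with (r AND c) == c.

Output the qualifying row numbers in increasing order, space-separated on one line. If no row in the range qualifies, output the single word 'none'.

Answer: 47 55 59 61 62

Derivation:
Row r has 2^popcount(r) filled cells, so we need popcount(r) = log2(32) = 5.
Scan r = 43..64 and keep those with exactly 5 one-bits:
r=43=101011 popcount=4 -> skip
r=44=101100 popcount=3 -> skip
r=45=101101 popcount=4 -> skip
r=46=101110 popcount=4 -> skip
r=47=101111 popcount=5 -> KEEP
r=48=110000 popcount=2 -> skip
r=49=110001 popcount=3 -> skip
r=50=110010 popcount=3 -> skip
r=51=110011 popcount=4 -> skip
r=52=110100 popcount=3 -> skip
r=53=110101 popcount=4 -> skip
r=54=110110 popcount=4 -> skip
r=55=110111 popcount=5 -> KEEP
r=56=111000 popcount=3 -> skip
r=57=111001 popcount=4 -> skip
r=58=111010 popcount=4 -> skip
r=59=111011 popcount=5 -> KEEP
r=60=111100 popcount=4 -> skip
r=61=111101 popcount=5 -> KEEP
r=62=111110 popcount=5 -> KEEP
r=63=111111 popcount=6 -> skip
r=64=1000000 popcount=1 -> skip
Kept rows: 47 55 59 61 62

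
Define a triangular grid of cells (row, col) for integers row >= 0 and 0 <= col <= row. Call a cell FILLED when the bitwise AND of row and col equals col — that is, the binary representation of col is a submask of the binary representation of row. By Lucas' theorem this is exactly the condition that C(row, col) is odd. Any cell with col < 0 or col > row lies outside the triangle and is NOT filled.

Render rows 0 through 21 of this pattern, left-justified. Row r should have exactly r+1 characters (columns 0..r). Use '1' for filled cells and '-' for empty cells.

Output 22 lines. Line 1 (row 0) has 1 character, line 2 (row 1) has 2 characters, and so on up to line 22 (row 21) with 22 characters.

Answer: 1
11
1-1
1111
1---1
11--11
1-1-1-1
11111111
1-------1
11------11
1-1-----1-1
1111----1111
1---1---1---1
11--11--11--11
1-1-1-1-1-1-1-1
1111111111111111
1---------------1
11--------------11
1-1-------------1-1
1111------------1111
1---1-----------1---1
11--11----------11--11

Derivation:
r0=0: 1
r1=1: 11
r2=10: 1-1
r3=11: 1111
r4=100: 1---1
r5=101: 11--11
r6=110: 1-1-1-1
r7=111: 11111111
r8=1000: 1-------1
r9=1001: 11------11
r10=1010: 1-1-----1-1
r11=1011: 1111----1111
r12=1100: 1---1---1---1
r13=1101: 11--11--11--11
r14=1110: 1-1-1-1-1-1-1-1
r15=1111: 1111111111111111
r16=10000: 1---------------1
r17=10001: 11--------------11
r18=10010: 1-1-------------1-1
r19=10011: 1111------------1111
r20=10100: 1---1-----------1---1
r21=10101: 11--11----------11--11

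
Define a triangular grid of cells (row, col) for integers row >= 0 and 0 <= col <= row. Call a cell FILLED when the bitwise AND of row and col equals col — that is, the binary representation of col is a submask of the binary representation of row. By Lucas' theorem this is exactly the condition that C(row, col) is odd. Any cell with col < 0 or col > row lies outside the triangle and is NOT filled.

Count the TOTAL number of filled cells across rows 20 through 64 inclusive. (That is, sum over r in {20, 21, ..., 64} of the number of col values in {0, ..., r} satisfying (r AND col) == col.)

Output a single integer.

Answer: 632

Derivation:
r20=10100 pc2: +4 =4
r21=10101 pc3: +8 =12
r22=10110 pc3: +8 =20
r23=10111 pc4: +16 =36
r24=11000 pc2: +4 =40
r25=11001 pc3: +8 =48
r26=11010 pc3: +8 =56
r27=11011 pc4: +16 =72
r28=11100 pc3: +8 =80
r29=11101 pc4: +16 =96
r30=11110 pc4: +16 =112
r31=11111 pc5: +32 =144
r32=100000 pc1: +2 =146
r33=100001 pc2: +4 =150
r34=100010 pc2: +4 =154
r35=100011 pc3: +8 =162
r36=100100 pc2: +4 =166
r37=100101 pc3: +8 =174
r38=100110 pc3: +8 =182
r39=100111 pc4: +16 =198
r40=101000 pc2: +4 =202
r41=101001 pc3: +8 =210
r42=101010 pc3: +8 =218
r43=101011 pc4: +16 =234
r44=101100 pc3: +8 =242
r45=101101 pc4: +16 =258
r46=101110 pc4: +16 =274
r47=101111 pc5: +32 =306
r48=110000 pc2: +4 =310
r49=110001 pc3: +8 =318
r50=110010 pc3: +8 =326
r51=110011 pc4: +16 =342
r52=110100 pc3: +8 =350
r53=110101 pc4: +16 =366
r54=110110 pc4: +16 =382
r55=110111 pc5: +32 =414
r56=111000 pc3: +8 =422
r57=111001 pc4: +16 =438
r58=111010 pc4: +16 =454
r59=111011 pc5: +32 =486
r60=111100 pc4: +16 =502
r61=111101 pc5: +32 =534
r62=111110 pc5: +32 =566
r63=111111 pc6: +64 =630
r64=1000000 pc1: +2 =632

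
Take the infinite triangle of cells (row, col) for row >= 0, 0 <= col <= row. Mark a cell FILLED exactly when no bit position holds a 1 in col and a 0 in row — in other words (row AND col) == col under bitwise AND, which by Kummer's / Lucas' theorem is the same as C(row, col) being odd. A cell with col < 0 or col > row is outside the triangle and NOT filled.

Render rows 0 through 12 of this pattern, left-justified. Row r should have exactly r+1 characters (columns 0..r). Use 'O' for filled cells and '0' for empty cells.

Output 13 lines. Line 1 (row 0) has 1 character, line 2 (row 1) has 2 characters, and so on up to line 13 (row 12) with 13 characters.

r0=0: O
r1=1: OO
r2=10: O0O
r3=11: OOOO
r4=100: O000O
r5=101: OO00OO
r6=110: O0O0O0O
r7=111: OOOOOOOO
r8=1000: O0000000O
r9=1001: OO000000OO
r10=1010: O0O00000O0O
r11=1011: OOOO0000OOOO
r12=1100: O000O000O000O

Answer: O
OO
O0O
OOOO
O000O
OO00OO
O0O0O0O
OOOOOOOO
O0000000O
OO000000OO
O0O00000O0O
OOOO0000OOOO
O000O000O000O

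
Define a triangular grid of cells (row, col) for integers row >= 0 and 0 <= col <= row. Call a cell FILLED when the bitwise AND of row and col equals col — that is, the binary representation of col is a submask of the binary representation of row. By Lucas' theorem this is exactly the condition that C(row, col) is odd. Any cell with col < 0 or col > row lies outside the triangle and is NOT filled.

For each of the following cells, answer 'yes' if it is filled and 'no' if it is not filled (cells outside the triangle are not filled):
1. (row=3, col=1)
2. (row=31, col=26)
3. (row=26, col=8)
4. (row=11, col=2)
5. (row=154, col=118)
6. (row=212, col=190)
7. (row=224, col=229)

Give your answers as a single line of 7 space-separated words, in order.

Answer: yes yes yes yes no no no

Derivation:
(3,1): row=0b11, col=0b1, row AND col = 0b1 = 1; 1 == 1 -> filled
(31,26): row=0b11111, col=0b11010, row AND col = 0b11010 = 26; 26 == 26 -> filled
(26,8): row=0b11010, col=0b1000, row AND col = 0b1000 = 8; 8 == 8 -> filled
(11,2): row=0b1011, col=0b10, row AND col = 0b10 = 2; 2 == 2 -> filled
(154,118): row=0b10011010, col=0b1110110, row AND col = 0b10010 = 18; 18 != 118 -> empty
(212,190): row=0b11010100, col=0b10111110, row AND col = 0b10010100 = 148; 148 != 190 -> empty
(224,229): col outside [0, 224] -> not filled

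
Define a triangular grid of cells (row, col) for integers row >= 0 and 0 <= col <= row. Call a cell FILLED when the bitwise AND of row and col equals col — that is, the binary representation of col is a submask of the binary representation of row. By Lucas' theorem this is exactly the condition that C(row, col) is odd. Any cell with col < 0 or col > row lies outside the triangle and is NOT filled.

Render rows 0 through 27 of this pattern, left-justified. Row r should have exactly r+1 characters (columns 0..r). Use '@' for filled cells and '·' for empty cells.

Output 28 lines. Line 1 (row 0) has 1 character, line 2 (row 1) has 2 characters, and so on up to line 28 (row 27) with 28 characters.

Answer: @
@@
@·@
@@@@
@···@
@@··@@
@·@·@·@
@@@@@@@@
@·······@
@@······@@
@·@·····@·@
@@@@····@@@@
@···@···@···@
@@··@@··@@··@@
@·@·@·@·@·@·@·@
@@@@@@@@@@@@@@@@
@···············@
@@··············@@
@·@·············@·@
@@@@············@@@@
@···@···········@···@
@@··@@··········@@··@@
@·@·@·@·········@·@·@·@
@@@@@@@@········@@@@@@@@
@·······@·······@·······@
@@······@@······@@······@@
@·@·····@·@·····@·@·····@·@
@@@@····@@@@····@@@@····@@@@

Derivation:
r0=0: @
r1=1: @@
r2=10: @·@
r3=11: @@@@
r4=100: @···@
r5=101: @@··@@
r6=110: @·@·@·@
r7=111: @@@@@@@@
r8=1000: @·······@
r9=1001: @@······@@
r10=1010: @·@·····@·@
r11=1011: @@@@····@@@@
r12=1100: @···@···@···@
r13=1101: @@··@@··@@··@@
r14=1110: @·@·@·@·@·@·@·@
r15=1111: @@@@@@@@@@@@@@@@
r16=10000: @···············@
r17=10001: @@··············@@
r18=10010: @·@·············@·@
r19=10011: @@@@············@@@@
r20=10100: @···@···········@···@
r21=10101: @@··@@··········@@··@@
r22=10110: @·@·@·@·········@·@·@·@
r23=10111: @@@@@@@@········@@@@@@@@
r24=11000: @·······@·······@·······@
r25=11001: @@······@@······@@······@@
r26=11010: @·@·····@·@·····@·@·····@·@
r27=11011: @@@@····@@@@····@@@@····@@@@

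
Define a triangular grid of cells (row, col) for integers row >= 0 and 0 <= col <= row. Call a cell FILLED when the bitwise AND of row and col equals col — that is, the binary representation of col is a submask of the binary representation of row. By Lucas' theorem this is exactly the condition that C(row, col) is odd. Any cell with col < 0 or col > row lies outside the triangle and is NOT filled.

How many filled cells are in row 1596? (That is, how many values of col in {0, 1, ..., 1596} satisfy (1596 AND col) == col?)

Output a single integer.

1596 in binary = 11000111100
popcount(1596) = number of 1-bits in 11000111100 = 6
A col c satisfies (1596 AND c) == c iff every set bit of c is also set in 1596; each of the 6 set bits of 1596 can independently be on or off in c.
count = 2^6 = 64

Answer: 64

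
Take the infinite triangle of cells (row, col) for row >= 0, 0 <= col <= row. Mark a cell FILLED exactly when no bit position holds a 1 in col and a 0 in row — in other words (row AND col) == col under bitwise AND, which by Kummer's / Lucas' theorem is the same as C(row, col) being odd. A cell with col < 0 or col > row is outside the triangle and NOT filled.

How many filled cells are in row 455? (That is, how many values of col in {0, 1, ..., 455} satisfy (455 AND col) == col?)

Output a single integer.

Answer: 64

Derivation:
455 in binary = 111000111
popcount(455) = number of 1-bits in 111000111 = 6
A col c satisfies (455 AND c) == c iff every set bit of c is also set in 455; each of the 6 set bits of 455 can independently be on or off in c.
count = 2^6 = 64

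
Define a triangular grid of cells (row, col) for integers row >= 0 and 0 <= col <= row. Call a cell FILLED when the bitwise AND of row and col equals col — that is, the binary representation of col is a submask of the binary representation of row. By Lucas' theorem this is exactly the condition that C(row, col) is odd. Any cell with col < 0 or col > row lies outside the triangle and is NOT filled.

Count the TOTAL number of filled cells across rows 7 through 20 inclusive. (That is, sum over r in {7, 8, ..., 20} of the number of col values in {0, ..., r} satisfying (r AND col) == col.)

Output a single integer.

r7=111 pc3: +8 =8
r8=1000 pc1: +2 =10
r9=1001 pc2: +4 =14
r10=1010 pc2: +4 =18
r11=1011 pc3: +8 =26
r12=1100 pc2: +4 =30
r13=1101 pc3: +8 =38
r14=1110 pc3: +8 =46
r15=1111 pc4: +16 =62
r16=10000 pc1: +2 =64
r17=10001 pc2: +4 =68
r18=10010 pc2: +4 =72
r19=10011 pc3: +8 =80
r20=10100 pc2: +4 =84

Answer: 84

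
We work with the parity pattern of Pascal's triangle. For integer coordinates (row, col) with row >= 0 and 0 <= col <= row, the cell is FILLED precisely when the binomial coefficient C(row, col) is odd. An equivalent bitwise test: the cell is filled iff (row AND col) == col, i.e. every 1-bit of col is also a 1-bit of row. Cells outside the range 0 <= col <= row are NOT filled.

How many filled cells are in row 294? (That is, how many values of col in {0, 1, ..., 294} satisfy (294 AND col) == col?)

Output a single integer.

294 in binary = 100100110
popcount(294) = number of 1-bits in 100100110 = 4
A col c satisfies (294 AND c) == c iff every set bit of c is also set in 294; each of the 4 set bits of 294 can independently be on or off in c.
count = 2^4 = 16

Answer: 16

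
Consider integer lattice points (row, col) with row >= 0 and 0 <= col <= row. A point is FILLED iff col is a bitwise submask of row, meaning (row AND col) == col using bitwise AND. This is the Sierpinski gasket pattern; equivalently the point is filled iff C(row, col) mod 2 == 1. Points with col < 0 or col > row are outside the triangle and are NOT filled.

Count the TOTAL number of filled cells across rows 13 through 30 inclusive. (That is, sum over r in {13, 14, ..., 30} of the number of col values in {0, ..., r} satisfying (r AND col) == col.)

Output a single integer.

r13=1101 pc3: +8 =8
r14=1110 pc3: +8 =16
r15=1111 pc4: +16 =32
r16=10000 pc1: +2 =34
r17=10001 pc2: +4 =38
r18=10010 pc2: +4 =42
r19=10011 pc3: +8 =50
r20=10100 pc2: +4 =54
r21=10101 pc3: +8 =62
r22=10110 pc3: +8 =70
r23=10111 pc4: +16 =86
r24=11000 pc2: +4 =90
r25=11001 pc3: +8 =98
r26=11010 pc3: +8 =106
r27=11011 pc4: +16 =122
r28=11100 pc3: +8 =130
r29=11101 pc4: +16 =146
r30=11110 pc4: +16 =162

Answer: 162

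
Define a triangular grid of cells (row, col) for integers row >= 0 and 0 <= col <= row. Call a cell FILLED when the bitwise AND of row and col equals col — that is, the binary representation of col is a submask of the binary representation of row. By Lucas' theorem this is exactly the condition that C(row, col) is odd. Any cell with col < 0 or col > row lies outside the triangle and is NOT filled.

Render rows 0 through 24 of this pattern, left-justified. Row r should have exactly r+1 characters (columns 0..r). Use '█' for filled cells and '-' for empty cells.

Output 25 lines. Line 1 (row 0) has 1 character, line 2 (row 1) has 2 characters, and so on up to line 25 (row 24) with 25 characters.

Answer: █
██
█-█
████
█---█
██--██
█-█-█-█
████████
█-------█
██------██
█-█-----█-█
████----████
█---█---█---█
██--██--██--██
█-█-█-█-█-█-█-█
████████████████
█---------------█
██--------------██
█-█-------------█-█
████------------████
█---█-----------█---█
██--██----------██--██
█-█-█-█---------█-█-█-█
████████--------████████
█-------█-------█-------█

Derivation:
r0=0: █
r1=1: ██
r2=10: █-█
r3=11: ████
r4=100: █---█
r5=101: ██--██
r6=110: █-█-█-█
r7=111: ████████
r8=1000: █-------█
r9=1001: ██------██
r10=1010: █-█-----█-█
r11=1011: ████----████
r12=1100: █---█---█---█
r13=1101: ██--██--██--██
r14=1110: █-█-█-█-█-█-█-█
r15=1111: ████████████████
r16=10000: █---------------█
r17=10001: ██--------------██
r18=10010: █-█-------------█-█
r19=10011: ████------------████
r20=10100: █---█-----------█---█
r21=10101: ██--██----------██--██
r22=10110: █-█-█-█---------█-█-█-█
r23=10111: ████████--------████████
r24=11000: █-------█-------█-------█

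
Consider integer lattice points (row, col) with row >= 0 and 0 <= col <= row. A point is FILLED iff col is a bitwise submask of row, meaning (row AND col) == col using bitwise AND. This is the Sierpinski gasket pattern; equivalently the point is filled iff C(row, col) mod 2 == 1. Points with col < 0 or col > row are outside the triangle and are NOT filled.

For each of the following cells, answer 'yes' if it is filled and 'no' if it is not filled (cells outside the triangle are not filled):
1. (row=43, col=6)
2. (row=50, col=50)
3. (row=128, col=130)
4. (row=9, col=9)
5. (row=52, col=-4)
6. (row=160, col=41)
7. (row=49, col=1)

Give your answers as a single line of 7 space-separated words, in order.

Answer: no yes no yes no no yes

Derivation:
(43,6): row=0b101011, col=0b110, row AND col = 0b10 = 2; 2 != 6 -> empty
(50,50): row=0b110010, col=0b110010, row AND col = 0b110010 = 50; 50 == 50 -> filled
(128,130): col outside [0, 128] -> not filled
(9,9): row=0b1001, col=0b1001, row AND col = 0b1001 = 9; 9 == 9 -> filled
(52,-4): col outside [0, 52] -> not filled
(160,41): row=0b10100000, col=0b101001, row AND col = 0b100000 = 32; 32 != 41 -> empty
(49,1): row=0b110001, col=0b1, row AND col = 0b1 = 1; 1 == 1 -> filled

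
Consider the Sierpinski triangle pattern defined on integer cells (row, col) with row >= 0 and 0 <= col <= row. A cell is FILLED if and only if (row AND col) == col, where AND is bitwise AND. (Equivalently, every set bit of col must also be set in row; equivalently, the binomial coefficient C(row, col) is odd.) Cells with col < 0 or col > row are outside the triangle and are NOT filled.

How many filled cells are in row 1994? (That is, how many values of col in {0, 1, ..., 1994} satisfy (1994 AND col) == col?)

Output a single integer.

1994 in binary = 11111001010
popcount(1994) = number of 1-bits in 11111001010 = 7
A col c satisfies (1994 AND c) == c iff every set bit of c is also set in 1994; each of the 7 set bits of 1994 can independently be on or off in c.
count = 2^7 = 128

Answer: 128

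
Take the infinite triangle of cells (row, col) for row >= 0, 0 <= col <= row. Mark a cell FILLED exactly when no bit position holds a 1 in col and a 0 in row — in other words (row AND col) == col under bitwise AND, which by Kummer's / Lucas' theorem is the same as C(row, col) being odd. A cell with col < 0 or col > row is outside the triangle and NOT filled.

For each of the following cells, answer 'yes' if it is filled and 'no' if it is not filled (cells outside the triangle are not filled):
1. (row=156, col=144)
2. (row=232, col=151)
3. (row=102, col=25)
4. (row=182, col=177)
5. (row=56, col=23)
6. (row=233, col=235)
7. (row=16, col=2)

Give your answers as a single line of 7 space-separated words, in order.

(156,144): row=0b10011100, col=0b10010000, row AND col = 0b10010000 = 144; 144 == 144 -> filled
(232,151): row=0b11101000, col=0b10010111, row AND col = 0b10000000 = 128; 128 != 151 -> empty
(102,25): row=0b1100110, col=0b11001, row AND col = 0b0 = 0; 0 != 25 -> empty
(182,177): row=0b10110110, col=0b10110001, row AND col = 0b10110000 = 176; 176 != 177 -> empty
(56,23): row=0b111000, col=0b10111, row AND col = 0b10000 = 16; 16 != 23 -> empty
(233,235): col outside [0, 233] -> not filled
(16,2): row=0b10000, col=0b10, row AND col = 0b0 = 0; 0 != 2 -> empty

Answer: yes no no no no no no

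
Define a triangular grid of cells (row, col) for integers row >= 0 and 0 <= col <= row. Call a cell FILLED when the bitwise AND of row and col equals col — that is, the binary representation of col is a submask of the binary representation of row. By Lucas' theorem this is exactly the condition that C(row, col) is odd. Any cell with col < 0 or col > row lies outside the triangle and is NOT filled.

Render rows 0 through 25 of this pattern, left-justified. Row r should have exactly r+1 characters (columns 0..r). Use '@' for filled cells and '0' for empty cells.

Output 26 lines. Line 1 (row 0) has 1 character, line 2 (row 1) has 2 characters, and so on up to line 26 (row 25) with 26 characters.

Answer: @
@@
@0@
@@@@
@000@
@@00@@
@0@0@0@
@@@@@@@@
@0000000@
@@000000@@
@0@00000@0@
@@@@0000@@@@
@000@000@000@
@@00@@00@@00@@
@0@0@0@0@0@0@0@
@@@@@@@@@@@@@@@@
@000000000000000@
@@00000000000000@@
@0@0000000000000@0@
@@@@000000000000@@@@
@000@00000000000@000@
@@00@@0000000000@@00@@
@0@0@0@000000000@0@0@0@
@@@@@@@@00000000@@@@@@@@
@0000000@0000000@0000000@
@@000000@@000000@@000000@@

Derivation:
r0=0: @
r1=1: @@
r2=10: @0@
r3=11: @@@@
r4=100: @000@
r5=101: @@00@@
r6=110: @0@0@0@
r7=111: @@@@@@@@
r8=1000: @0000000@
r9=1001: @@000000@@
r10=1010: @0@00000@0@
r11=1011: @@@@0000@@@@
r12=1100: @000@000@000@
r13=1101: @@00@@00@@00@@
r14=1110: @0@0@0@0@0@0@0@
r15=1111: @@@@@@@@@@@@@@@@
r16=10000: @000000000000000@
r17=10001: @@00000000000000@@
r18=10010: @0@0000000000000@0@
r19=10011: @@@@000000000000@@@@
r20=10100: @000@00000000000@000@
r21=10101: @@00@@0000000000@@00@@
r22=10110: @0@0@0@000000000@0@0@0@
r23=10111: @@@@@@@@00000000@@@@@@@@
r24=11000: @0000000@0000000@0000000@
r25=11001: @@000000@@000000@@000000@@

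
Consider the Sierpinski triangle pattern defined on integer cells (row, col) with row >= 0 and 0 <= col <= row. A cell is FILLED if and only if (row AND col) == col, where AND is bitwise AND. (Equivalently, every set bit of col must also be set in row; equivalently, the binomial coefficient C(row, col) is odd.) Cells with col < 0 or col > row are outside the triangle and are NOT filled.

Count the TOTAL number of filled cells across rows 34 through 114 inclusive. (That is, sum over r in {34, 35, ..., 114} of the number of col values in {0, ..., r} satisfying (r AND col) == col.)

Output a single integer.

r34=100010 pc2: +4 =4
r35=100011 pc3: +8 =12
r36=100100 pc2: +4 =16
r37=100101 pc3: +8 =24
r38=100110 pc3: +8 =32
r39=100111 pc4: +16 =48
r40=101000 pc2: +4 =52
r41=101001 pc3: +8 =60
r42=101010 pc3: +8 =68
r43=101011 pc4: +16 =84
r44=101100 pc3: +8 =92
r45=101101 pc4: +16 =108
r46=101110 pc4: +16 =124
r47=101111 pc5: +32 =156
r48=110000 pc2: +4 =160
r49=110001 pc3: +8 =168
r50=110010 pc3: +8 =176
r51=110011 pc4: +16 =192
r52=110100 pc3: +8 =200
r53=110101 pc4: +16 =216
r54=110110 pc4: +16 =232
r55=110111 pc5: +32 =264
r56=111000 pc3: +8 =272
r57=111001 pc4: +16 =288
r58=111010 pc4: +16 =304
r59=111011 pc5: +32 =336
r60=111100 pc4: +16 =352
r61=111101 pc5: +32 =384
r62=111110 pc5: +32 =416
r63=111111 pc6: +64 =480
r64=1000000 pc1: +2 =482
r65=1000001 pc2: +4 =486
r66=1000010 pc2: +4 =490
r67=1000011 pc3: +8 =498
r68=1000100 pc2: +4 =502
r69=1000101 pc3: +8 =510
r70=1000110 pc3: +8 =518
r71=1000111 pc4: +16 =534
r72=1001000 pc2: +4 =538
r73=1001001 pc3: +8 =546
r74=1001010 pc3: +8 =554
r75=1001011 pc4: +16 =570
r76=1001100 pc3: +8 =578
r77=1001101 pc4: +16 =594
r78=1001110 pc4: +16 =610
r79=1001111 pc5: +32 =642
r80=1010000 pc2: +4 =646
r81=1010001 pc3: +8 =654
r82=1010010 pc3: +8 =662
r83=1010011 pc4: +16 =678
r84=1010100 pc3: +8 =686
r85=1010101 pc4: +16 =702
r86=1010110 pc4: +16 =718
r87=1010111 pc5: +32 =750
r88=1011000 pc3: +8 =758
r89=1011001 pc4: +16 =774
r90=1011010 pc4: +16 =790
r91=1011011 pc5: +32 =822
r92=1011100 pc4: +16 =838
r93=1011101 pc5: +32 =870
r94=1011110 pc5: +32 =902
r95=1011111 pc6: +64 =966
r96=1100000 pc2: +4 =970
r97=1100001 pc3: +8 =978
r98=1100010 pc3: +8 =986
r99=1100011 pc4: +16 =1002
r100=1100100 pc3: +8 =1010
r101=1100101 pc4: +16 =1026
r102=1100110 pc4: +16 =1042
r103=1100111 pc5: +32 =1074
r104=1101000 pc3: +8 =1082
r105=1101001 pc4: +16 =1098
r106=1101010 pc4: +16 =1114
r107=1101011 pc5: +32 =1146
r108=1101100 pc4: +16 =1162
r109=1101101 pc5: +32 =1194
r110=1101110 pc5: +32 =1226
r111=1101111 pc6: +64 =1290
r112=1110000 pc3: +8 =1298
r113=1110001 pc4: +16 =1314
r114=1110010 pc4: +16 =1330

Answer: 1330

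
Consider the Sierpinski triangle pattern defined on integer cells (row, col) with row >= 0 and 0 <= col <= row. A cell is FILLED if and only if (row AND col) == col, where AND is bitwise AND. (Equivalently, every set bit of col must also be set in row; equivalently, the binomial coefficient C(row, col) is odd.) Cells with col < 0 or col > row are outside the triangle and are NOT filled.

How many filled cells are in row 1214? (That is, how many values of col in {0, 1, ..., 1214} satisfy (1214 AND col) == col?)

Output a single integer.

Answer: 128

Derivation:
1214 in binary = 10010111110
popcount(1214) = number of 1-bits in 10010111110 = 7
A col c satisfies (1214 AND c) == c iff every set bit of c is also set in 1214; each of the 7 set bits of 1214 can independently be on or off in c.
count = 2^7 = 128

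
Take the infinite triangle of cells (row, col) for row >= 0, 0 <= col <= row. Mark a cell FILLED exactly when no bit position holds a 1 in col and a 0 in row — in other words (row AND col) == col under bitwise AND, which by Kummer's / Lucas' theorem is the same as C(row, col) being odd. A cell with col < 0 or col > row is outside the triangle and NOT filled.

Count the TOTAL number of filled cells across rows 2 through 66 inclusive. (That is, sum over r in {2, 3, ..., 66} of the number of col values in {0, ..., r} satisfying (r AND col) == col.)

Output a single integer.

r2=10 pc1: +2 =2
r3=11 pc2: +4 =6
r4=100 pc1: +2 =8
r5=101 pc2: +4 =12
r6=110 pc2: +4 =16
r7=111 pc3: +8 =24
r8=1000 pc1: +2 =26
r9=1001 pc2: +4 =30
r10=1010 pc2: +4 =34
r11=1011 pc3: +8 =42
r12=1100 pc2: +4 =46
r13=1101 pc3: +8 =54
r14=1110 pc3: +8 =62
r15=1111 pc4: +16 =78
r16=10000 pc1: +2 =80
r17=10001 pc2: +4 =84
r18=10010 pc2: +4 =88
r19=10011 pc3: +8 =96
r20=10100 pc2: +4 =100
r21=10101 pc3: +8 =108
r22=10110 pc3: +8 =116
r23=10111 pc4: +16 =132
r24=11000 pc2: +4 =136
r25=11001 pc3: +8 =144
r26=11010 pc3: +8 =152
r27=11011 pc4: +16 =168
r28=11100 pc3: +8 =176
r29=11101 pc4: +16 =192
r30=11110 pc4: +16 =208
r31=11111 pc5: +32 =240
r32=100000 pc1: +2 =242
r33=100001 pc2: +4 =246
r34=100010 pc2: +4 =250
r35=100011 pc3: +8 =258
r36=100100 pc2: +4 =262
r37=100101 pc3: +8 =270
r38=100110 pc3: +8 =278
r39=100111 pc4: +16 =294
r40=101000 pc2: +4 =298
r41=101001 pc3: +8 =306
r42=101010 pc3: +8 =314
r43=101011 pc4: +16 =330
r44=101100 pc3: +8 =338
r45=101101 pc4: +16 =354
r46=101110 pc4: +16 =370
r47=101111 pc5: +32 =402
r48=110000 pc2: +4 =406
r49=110001 pc3: +8 =414
r50=110010 pc3: +8 =422
r51=110011 pc4: +16 =438
r52=110100 pc3: +8 =446
r53=110101 pc4: +16 =462
r54=110110 pc4: +16 =478
r55=110111 pc5: +32 =510
r56=111000 pc3: +8 =518
r57=111001 pc4: +16 =534
r58=111010 pc4: +16 =550
r59=111011 pc5: +32 =582
r60=111100 pc4: +16 =598
r61=111101 pc5: +32 =630
r62=111110 pc5: +32 =662
r63=111111 pc6: +64 =726
r64=1000000 pc1: +2 =728
r65=1000001 pc2: +4 =732
r66=1000010 pc2: +4 =736

Answer: 736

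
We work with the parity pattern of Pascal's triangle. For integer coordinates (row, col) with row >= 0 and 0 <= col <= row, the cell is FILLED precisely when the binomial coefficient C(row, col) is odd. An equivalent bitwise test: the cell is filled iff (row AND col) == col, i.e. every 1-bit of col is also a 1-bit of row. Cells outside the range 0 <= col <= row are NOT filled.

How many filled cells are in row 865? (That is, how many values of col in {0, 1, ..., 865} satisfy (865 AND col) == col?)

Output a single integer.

Answer: 32

Derivation:
865 in binary = 1101100001
popcount(865) = number of 1-bits in 1101100001 = 5
A col c satisfies (865 AND c) == c iff every set bit of c is also set in 865; each of the 5 set bits of 865 can independently be on or off in c.
count = 2^5 = 32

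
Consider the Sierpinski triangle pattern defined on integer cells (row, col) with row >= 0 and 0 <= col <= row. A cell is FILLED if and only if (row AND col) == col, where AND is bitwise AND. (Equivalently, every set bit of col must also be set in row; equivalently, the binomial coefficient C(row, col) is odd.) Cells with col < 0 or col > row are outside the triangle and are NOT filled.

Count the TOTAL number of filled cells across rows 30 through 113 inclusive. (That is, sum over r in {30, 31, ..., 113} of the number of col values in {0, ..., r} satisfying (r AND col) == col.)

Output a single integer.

r30=11110 pc4: +16 =16
r31=11111 pc5: +32 =48
r32=100000 pc1: +2 =50
r33=100001 pc2: +4 =54
r34=100010 pc2: +4 =58
r35=100011 pc3: +8 =66
r36=100100 pc2: +4 =70
r37=100101 pc3: +8 =78
r38=100110 pc3: +8 =86
r39=100111 pc4: +16 =102
r40=101000 pc2: +4 =106
r41=101001 pc3: +8 =114
r42=101010 pc3: +8 =122
r43=101011 pc4: +16 =138
r44=101100 pc3: +8 =146
r45=101101 pc4: +16 =162
r46=101110 pc4: +16 =178
r47=101111 pc5: +32 =210
r48=110000 pc2: +4 =214
r49=110001 pc3: +8 =222
r50=110010 pc3: +8 =230
r51=110011 pc4: +16 =246
r52=110100 pc3: +8 =254
r53=110101 pc4: +16 =270
r54=110110 pc4: +16 =286
r55=110111 pc5: +32 =318
r56=111000 pc3: +8 =326
r57=111001 pc4: +16 =342
r58=111010 pc4: +16 =358
r59=111011 pc5: +32 =390
r60=111100 pc4: +16 =406
r61=111101 pc5: +32 =438
r62=111110 pc5: +32 =470
r63=111111 pc6: +64 =534
r64=1000000 pc1: +2 =536
r65=1000001 pc2: +4 =540
r66=1000010 pc2: +4 =544
r67=1000011 pc3: +8 =552
r68=1000100 pc2: +4 =556
r69=1000101 pc3: +8 =564
r70=1000110 pc3: +8 =572
r71=1000111 pc4: +16 =588
r72=1001000 pc2: +4 =592
r73=1001001 pc3: +8 =600
r74=1001010 pc3: +8 =608
r75=1001011 pc4: +16 =624
r76=1001100 pc3: +8 =632
r77=1001101 pc4: +16 =648
r78=1001110 pc4: +16 =664
r79=1001111 pc5: +32 =696
r80=1010000 pc2: +4 =700
r81=1010001 pc3: +8 =708
r82=1010010 pc3: +8 =716
r83=1010011 pc4: +16 =732
r84=1010100 pc3: +8 =740
r85=1010101 pc4: +16 =756
r86=1010110 pc4: +16 =772
r87=1010111 pc5: +32 =804
r88=1011000 pc3: +8 =812
r89=1011001 pc4: +16 =828
r90=1011010 pc4: +16 =844
r91=1011011 pc5: +32 =876
r92=1011100 pc4: +16 =892
r93=1011101 pc5: +32 =924
r94=1011110 pc5: +32 =956
r95=1011111 pc6: +64 =1020
r96=1100000 pc2: +4 =1024
r97=1100001 pc3: +8 =1032
r98=1100010 pc3: +8 =1040
r99=1100011 pc4: +16 =1056
r100=1100100 pc3: +8 =1064
r101=1100101 pc4: +16 =1080
r102=1100110 pc4: +16 =1096
r103=1100111 pc5: +32 =1128
r104=1101000 pc3: +8 =1136
r105=1101001 pc4: +16 =1152
r106=1101010 pc4: +16 =1168
r107=1101011 pc5: +32 =1200
r108=1101100 pc4: +16 =1216
r109=1101101 pc5: +32 =1248
r110=1101110 pc5: +32 =1280
r111=1101111 pc6: +64 =1344
r112=1110000 pc3: +8 =1352
r113=1110001 pc4: +16 =1368

Answer: 1368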